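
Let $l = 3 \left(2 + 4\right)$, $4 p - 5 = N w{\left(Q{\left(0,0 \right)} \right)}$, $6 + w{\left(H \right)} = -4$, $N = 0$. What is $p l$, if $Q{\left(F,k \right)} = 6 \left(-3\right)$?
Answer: $\frac{45}{2} \approx 22.5$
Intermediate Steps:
$Q{\left(F,k \right)} = -18$
$w{\left(H \right)} = -10$ ($w{\left(H \right)} = -6 - 4 = -10$)
$p = \frac{5}{4}$ ($p = \frac{5}{4} + \frac{0 \left(-10\right)}{4} = \frac{5}{4} + \frac{1}{4} \cdot 0 = \frac{5}{4} + 0 = \frac{5}{4} \approx 1.25$)
$l = 18$ ($l = 3 \cdot 6 = 18$)
$p l = \frac{5}{4} \cdot 18 = \frac{45}{2}$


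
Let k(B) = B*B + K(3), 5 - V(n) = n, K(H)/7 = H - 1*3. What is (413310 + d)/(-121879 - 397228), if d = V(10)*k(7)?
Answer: -413065/519107 ≈ -0.79572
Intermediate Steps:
K(H) = -21 + 7*H (K(H) = 7*(H - 1*3) = 7*(H - 3) = 7*(-3 + H) = -21 + 7*H)
V(n) = 5 - n
k(B) = B² (k(B) = B*B + (-21 + 7*3) = B² + (-21 + 21) = B² + 0 = B²)
d = -245 (d = (5 - 1*10)*7² = (5 - 10)*49 = -5*49 = -245)
(413310 + d)/(-121879 - 397228) = (413310 - 245)/(-121879 - 397228) = 413065/(-519107) = 413065*(-1/519107) = -413065/519107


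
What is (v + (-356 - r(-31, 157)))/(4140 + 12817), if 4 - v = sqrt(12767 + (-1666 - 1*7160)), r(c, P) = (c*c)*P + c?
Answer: -151198/16957 - sqrt(3941)/16957 ≈ -8.9203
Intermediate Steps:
r(c, P) = c + P*c**2 (r(c, P) = c**2*P + c = P*c**2 + c = c + P*c**2)
v = 4 - sqrt(3941) (v = 4 - sqrt(12767 + (-1666 - 1*7160)) = 4 - sqrt(12767 + (-1666 - 7160)) = 4 - sqrt(12767 - 8826) = 4 - sqrt(3941) ≈ -58.777)
(v + (-356 - r(-31, 157)))/(4140 + 12817) = ((4 - sqrt(3941)) + (-356 - (-31)*(1 + 157*(-31))))/(4140 + 12817) = ((4 - sqrt(3941)) + (-356 - (-31)*(1 - 4867)))/16957 = ((4 - sqrt(3941)) + (-356 - (-31)*(-4866)))*(1/16957) = ((4 - sqrt(3941)) + (-356 - 1*150846))*(1/16957) = ((4 - sqrt(3941)) + (-356 - 150846))*(1/16957) = ((4 - sqrt(3941)) - 151202)*(1/16957) = (-151198 - sqrt(3941))*(1/16957) = -151198/16957 - sqrt(3941)/16957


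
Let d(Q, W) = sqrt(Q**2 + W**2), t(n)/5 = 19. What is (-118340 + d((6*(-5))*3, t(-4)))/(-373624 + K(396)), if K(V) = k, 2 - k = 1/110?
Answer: 13017400/41098421 - 550*sqrt(685)/41098421 ≈ 0.31639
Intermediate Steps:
t(n) = 95 (t(n) = 5*19 = 95)
k = 219/110 (k = 2 - 1/110 = 219/110 ≈ 1.9909)
K(V) = 219/110
(-118340 + d((6*(-5))*3, t(-4)))/(-373624 + K(396)) = (-118340 + sqrt(((6*(-5))*3)**2 + 95**2))/(-373624 + 219/110) = (-118340 + sqrt((-30*3)**2 + 9025))/(-41098421/110) = (-118340 + sqrt((-90)**2 + 9025))*(-110/41098421) = (-118340 + sqrt(8100 + 9025))*(-110/41098421) = (-118340 + sqrt(17125))*(-110/41098421) = (-118340 + 5*sqrt(685))*(-110/41098421) = 13017400/41098421 - 550*sqrt(685)/41098421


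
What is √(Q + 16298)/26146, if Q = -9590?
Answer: √1677/13073 ≈ 0.0031325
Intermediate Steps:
√(Q + 16298)/26146 = √(-9590 + 16298)/26146 = √6708*(1/26146) = (2*√1677)*(1/26146) = √1677/13073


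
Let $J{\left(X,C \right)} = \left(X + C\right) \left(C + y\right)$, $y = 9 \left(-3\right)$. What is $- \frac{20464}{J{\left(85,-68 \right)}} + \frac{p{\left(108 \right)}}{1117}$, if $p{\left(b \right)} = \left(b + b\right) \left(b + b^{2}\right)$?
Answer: $\frac{4129402768}{1803955} \approx 2289.1$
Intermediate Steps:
$y = -27$
$J{\left(X,C \right)} = \left(-27 + C\right) \left(C + X\right)$ ($J{\left(X,C \right)} = \left(X + C\right) \left(C - 27\right) = \left(C + X\right) \left(-27 + C\right) = \left(-27 + C\right) \left(C + X\right)$)
$p{\left(b \right)} = 2 b \left(b + b^{2}\right)$
$- \frac{20464}{J{\left(85,-68 \right)}} + \frac{p{\left(108 \right)}}{1117} = - \frac{20464}{\left(-68\right)^{2} - -1836 - 2295 - 5780} + \frac{2 \cdot 108^{2} \left(1 + 108\right)}{1117} = - \frac{20464}{4624 + 1836 - 2295 - 5780} + 2 \cdot 11664 \cdot 109 \cdot \frac{1}{1117} = - \frac{20464}{-1615} + 2542752 \cdot \frac{1}{1117} = \left(-20464\right) \left(- \frac{1}{1615}\right) + \frac{2542752}{1117} = \frac{20464}{1615} + \frac{2542752}{1117} = \frac{4129402768}{1803955}$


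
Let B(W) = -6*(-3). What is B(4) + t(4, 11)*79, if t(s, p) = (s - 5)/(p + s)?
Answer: 191/15 ≈ 12.733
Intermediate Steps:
B(W) = 18
t(s, p) = (-5 + s)/(p + s)
B(4) + t(4, 11)*79 = 18 + ((-5 + 4)/(11 + 4))*79 = 18 + (-1/15)*79 = 18 + ((1/15)*(-1))*79 = 18 - 1/15*79 = 18 - 79/15 = 191/15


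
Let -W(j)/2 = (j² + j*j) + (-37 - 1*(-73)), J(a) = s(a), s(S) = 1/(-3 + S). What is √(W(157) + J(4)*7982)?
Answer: I*√90686 ≈ 301.14*I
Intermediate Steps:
J(a) = 1/(-3 + a)
W(j) = -72 - 4*j² (W(j) = -2*((j² + j*j) + (-37 - 1*(-73))) = -2*((j² + j²) + (-37 + 73)) = -2*(2*j² + 36) = -2*(36 + 2*j²) = -72 - 4*j²)
√(W(157) + J(4)*7982) = √((-72 - 4*157²) + 7982/(-3 + 4)) = √((-72 - 4*24649) + 7982/1) = √((-72 - 98596) + 1*7982) = √(-98668 + 7982) = √(-90686) = I*√90686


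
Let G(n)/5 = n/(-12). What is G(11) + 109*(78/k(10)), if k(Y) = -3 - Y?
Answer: -7903/12 ≈ -658.58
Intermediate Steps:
G(n) = -5*n/12 (G(n) = 5*(n/(-12)) = 5*(n*(-1/12)) = 5*(-n/12) = -5*n/12)
G(11) + 109*(78/k(10)) = -5/12*11 + 109*(78/(-3 - 1*10)) = -55/12 + 109*(78/(-3 - 10)) = -55/12 + 109*(78/(-13)) = -55/12 + 109*(78*(-1/13)) = -55/12 + 109*(-6) = -55/12 - 654 = -7903/12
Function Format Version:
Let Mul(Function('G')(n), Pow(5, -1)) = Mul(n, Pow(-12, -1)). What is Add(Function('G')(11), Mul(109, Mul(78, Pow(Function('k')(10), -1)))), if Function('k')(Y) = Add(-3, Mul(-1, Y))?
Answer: Rational(-7903, 12) ≈ -658.58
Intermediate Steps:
Function('G')(n) = Mul(Rational(-5, 12), n) (Function('G')(n) = Mul(5, Mul(n, Pow(-12, -1))) = Mul(5, Mul(n, Rational(-1, 12))) = Mul(5, Mul(Rational(-1, 12), n)) = Mul(Rational(-5, 12), n))
Add(Function('G')(11), Mul(109, Mul(78, Pow(Function('k')(10), -1)))) = Add(Mul(Rational(-5, 12), 11), Mul(109, Mul(78, Pow(Add(-3, Mul(-1, 10)), -1)))) = Add(Rational(-55, 12), Mul(109, Mul(78, Pow(Add(-3, -10), -1)))) = Add(Rational(-55, 12), Mul(109, Mul(78, Pow(-13, -1)))) = Add(Rational(-55, 12), Mul(109, Mul(78, Rational(-1, 13)))) = Add(Rational(-55, 12), Mul(109, -6)) = Add(Rational(-55, 12), -654) = Rational(-7903, 12)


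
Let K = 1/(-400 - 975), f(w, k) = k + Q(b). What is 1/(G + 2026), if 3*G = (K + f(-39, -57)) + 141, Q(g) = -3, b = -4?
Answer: 4125/8468624 ≈ 0.00048709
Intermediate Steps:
f(w, k) = -3 + k (f(w, k) = k - 3 = -3 + k)
K = -1/1375 (K = 1/(-1375) = -1/1375 ≈ -0.00072727)
G = 111374/4125 (G = ((-1/1375 + (-3 - 57)) + 141)/3 = ((-1/1375 - 60) + 141)/3 = (-82501/1375 + 141)/3 = (⅓)*(111374/1375) = 111374/4125 ≈ 27.000)
1/(G + 2026) = 1/(111374/4125 + 2026) = 1/(8468624/4125) = 4125/8468624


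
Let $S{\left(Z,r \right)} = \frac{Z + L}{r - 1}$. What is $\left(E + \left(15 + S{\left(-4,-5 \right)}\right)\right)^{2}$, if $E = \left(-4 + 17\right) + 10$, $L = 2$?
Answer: $\frac{13225}{9} \approx 1469.4$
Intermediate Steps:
$S{\left(Z,r \right)} = \frac{2 + Z}{-1 + r}$ ($S{\left(Z,r \right)} = \frac{Z + 2}{r - 1} = \frac{2 + Z}{-1 + r}$)
$E = 23$ ($E = 13 + 10 = 23$)
$\left(E + \left(15 + S{\left(-4,-5 \right)}\right)\right)^{2} = \left(23 + \left(15 + \frac{2 - 4}{-1 - 5}\right)\right)^{2} = \left(23 + \left(15 + \frac{1}{-6} \left(-2\right)\right)\right)^{2} = \left(23 + \left(15 - - \frac{1}{3}\right)\right)^{2} = \left(23 + \left(15 + \frac{1}{3}\right)\right)^{2} = \left(23 + \frac{46}{3}\right)^{2} = \left(\frac{115}{3}\right)^{2} = \frac{13225}{9}$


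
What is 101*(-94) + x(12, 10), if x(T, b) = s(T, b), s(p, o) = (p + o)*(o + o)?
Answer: -9054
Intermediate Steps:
s(p, o) = 2*o*(o + p) (s(p, o) = (o + p)*(2*o) = 2*o*(o + p))
x(T, b) = 2*b*(T + b) (x(T, b) = 2*b*(b + T) = 2*b*(T + b))
101*(-94) + x(12, 10) = 101*(-94) + 2*10*(12 + 10) = -9494 + 2*10*22 = -9494 + 440 = -9054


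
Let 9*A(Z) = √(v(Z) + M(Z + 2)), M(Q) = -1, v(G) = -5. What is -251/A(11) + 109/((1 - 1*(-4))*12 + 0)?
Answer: 109/60 + 753*I*√6/2 ≈ 1.8167 + 922.23*I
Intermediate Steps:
A(Z) = I*√6/9 (A(Z) = √(-5 - 1)/9 = √(-6)/9 = (I*√6)/9 = I*√6/9)
-251/A(11) + 109/((1 - 1*(-4))*12 + 0) = -251*(-3*I*√6/2) + 109/((1 - 1*(-4))*12 + 0) = -(-753)*I*√6/2 + 109/((1 + 4)*12 + 0) = 753*I*√6/2 + 109/(5*12 + 0) = 753*I*√6/2 + 109/(60 + 0) = 753*I*√6/2 + 109/60 = 109/60 + 753*I*√6/2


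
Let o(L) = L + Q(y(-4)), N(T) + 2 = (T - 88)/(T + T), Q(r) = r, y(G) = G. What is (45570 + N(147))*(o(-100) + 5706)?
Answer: 37525139851/147 ≈ 2.5527e+8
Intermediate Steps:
N(T) = -2 + (-88 + T)/(2*T) (N(T) = -2 + (T - 88)/(T + T) = -2 + (-88 + T)/((2*T)) = -2 + (-88 + T)*(1/(2*T)) = -2 + (-88 + T)/(2*T))
o(L) = -4 + L (o(L) = L - 4 = -4 + L)
(45570 + N(147))*(o(-100) + 5706) = (45570 + (-3/2 - 44/147))*((-4 - 100) + 5706) = (45570 + (-3/2 - 44*1/147))*(-104 + 5706) = (45570 + (-3/2 - 44/147))*5602 = (45570 - 529/294)*5602 = (13397051/294)*5602 = 37525139851/147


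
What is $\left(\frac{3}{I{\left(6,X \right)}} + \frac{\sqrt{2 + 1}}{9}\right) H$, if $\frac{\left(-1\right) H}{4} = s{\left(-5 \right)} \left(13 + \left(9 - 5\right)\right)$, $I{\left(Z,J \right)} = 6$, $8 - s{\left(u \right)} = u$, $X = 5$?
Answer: $-442 - \frac{884 \sqrt{3}}{9} \approx -612.13$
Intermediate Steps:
$s{\left(u \right)} = 8 - u$
$H = -884$ ($H = - 4 \left(8 - -5\right) \left(13 + \left(9 - 5\right)\right) = - 4 \left(8 + 5\right) \left(13 + 4\right) = - 4 \cdot 13 \cdot 17 = \left(-4\right) 221 = -884$)
$\left(\frac{3}{I{\left(6,X \right)}} + \frac{\sqrt{2 + 1}}{9}\right) H = \left(\frac{3}{6} + \frac{\sqrt{2 + 1}}{9}\right) \left(-884\right) = \left(3 \cdot \frac{1}{6} + \sqrt{3} \cdot \frac{1}{9}\right) \left(-884\right) = \left(\frac{1}{2} + \frac{\sqrt{3}}{9}\right) \left(-884\right) = -442 - \frac{884 \sqrt{3}}{9}$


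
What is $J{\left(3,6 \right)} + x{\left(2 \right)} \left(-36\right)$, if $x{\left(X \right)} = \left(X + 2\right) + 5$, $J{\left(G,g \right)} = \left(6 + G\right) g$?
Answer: $-270$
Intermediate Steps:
$J{\left(G,g \right)} = g \left(6 + G\right)$
$x{\left(X \right)} = 7 + X$ ($x{\left(X \right)} = \left(2 + X\right) + 5 = 7 + X$)
$J{\left(3,6 \right)} + x{\left(2 \right)} \left(-36\right) = 6 \left(6 + 3\right) + \left(7 + 2\right) \left(-36\right) = 6 \cdot 9 + 9 \left(-36\right) = 54 - 324 = -270$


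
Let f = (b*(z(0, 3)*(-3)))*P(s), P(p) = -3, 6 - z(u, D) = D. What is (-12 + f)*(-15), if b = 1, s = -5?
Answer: -225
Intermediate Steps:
z(u, D) = 6 - D
f = 27 (f = (1*((6 - 1*3)*(-3)))*(-3) = (1*((6 - 3)*(-3)))*(-3) = (1*(3*(-3)))*(-3) = (1*(-9))*(-3) = -9*(-3) = 27)
(-12 + f)*(-15) = (-12 + 27)*(-15) = 15*(-15) = -225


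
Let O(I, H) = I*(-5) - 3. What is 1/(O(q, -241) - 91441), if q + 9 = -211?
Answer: -1/90344 ≈ -1.1069e-5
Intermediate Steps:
q = -220 (q = -9 - 211 = -220)
O(I, H) = -3 - 5*I (O(I, H) = -5*I - 3 = -3 - 5*I)
1/(O(q, -241) - 91441) = 1/((-3 - 5*(-220)) - 91441) = 1/((-3 + 1100) - 91441) = 1/(1097 - 91441) = 1/(-90344) = -1/90344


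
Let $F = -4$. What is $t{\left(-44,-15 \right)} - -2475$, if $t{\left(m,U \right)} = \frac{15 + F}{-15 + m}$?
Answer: $\frac{146014}{59} \approx 2474.8$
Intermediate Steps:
$t{\left(m,U \right)} = \frac{11}{-15 + m}$ ($t{\left(m,U \right)} = \frac{15 - 4}{-15 + m} = \frac{11}{-15 + m}$)
$t{\left(-44,-15 \right)} - -2475 = \frac{11}{-15 - 44} - -2475 = \frac{11}{-59} + 2475 = 11 \left(- \frac{1}{59}\right) + 2475 = - \frac{11}{59} + 2475 = \frac{146014}{59}$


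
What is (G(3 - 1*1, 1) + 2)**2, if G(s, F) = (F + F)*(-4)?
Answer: 36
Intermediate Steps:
G(s, F) = -8*F (G(s, F) = (2*F)*(-4) = -8*F)
(G(3 - 1*1, 1) + 2)**2 = (-8*1 + 2)**2 = (-8 + 2)**2 = (-6)**2 = 36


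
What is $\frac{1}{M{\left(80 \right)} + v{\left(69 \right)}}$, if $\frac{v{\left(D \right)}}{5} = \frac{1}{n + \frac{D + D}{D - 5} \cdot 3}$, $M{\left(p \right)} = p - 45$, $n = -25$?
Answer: $\frac{593}{20595} \approx 0.028793$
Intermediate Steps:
$M{\left(p \right)} = -45 + p$ ($M{\left(p \right)} = p - 45 = -45 + p$)
$v{\left(D \right)} = \frac{5}{-25 + \frac{6 D}{-5 + D}}$ ($v{\left(D \right)} = \frac{5}{-25 + \frac{D + D}{D - 5} \cdot 3} = \frac{5}{-25 + \frac{2 D}{-5 + D} 3} = \frac{5}{-25 + \frac{6 D}{-5 + D}}$)
$\frac{1}{M{\left(80 \right)} + v{\left(69 \right)}} = \frac{1}{\left(-45 + 80\right) + \frac{5 \left(-5 + 69\right)}{125 - 1311}} = \frac{1}{35 + 5 \frac{1}{125 - 1311} \cdot 64} = \frac{1}{35 + 5 \frac{1}{-1186} \cdot 64} = \frac{1}{35 + 5 \left(- \frac{1}{1186}\right) 64} = \frac{1}{35 - \frac{160}{593}} = \frac{1}{\frac{20595}{593}} = \frac{593}{20595}$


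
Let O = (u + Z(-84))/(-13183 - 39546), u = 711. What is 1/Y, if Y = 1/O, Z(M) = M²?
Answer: -7767/52729 ≈ -0.14730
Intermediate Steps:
O = -7767/52729 (O = (711 + (-84)²)/(-13183 - 39546) = (711 + 7056)/(-52729) = 7767*(-1/52729) = -7767/52729 ≈ -0.14730)
Y = -52729/7767 (Y = 1/(-7767/52729) = -52729/7767 ≈ -6.7888)
1/Y = 1/(-52729/7767) = -7767/52729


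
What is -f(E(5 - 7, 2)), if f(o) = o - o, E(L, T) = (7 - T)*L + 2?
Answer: 0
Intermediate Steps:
E(L, T) = 2 + L*(7 - T) (E(L, T) = L*(7 - T) + 2 = 2 + L*(7 - T))
f(o) = 0
-f(E(5 - 7, 2)) = -1*0 = 0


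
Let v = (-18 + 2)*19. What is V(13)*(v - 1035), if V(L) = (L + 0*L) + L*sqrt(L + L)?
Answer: -17407 - 17407*sqrt(26) ≈ -1.0617e+5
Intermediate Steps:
v = -304 (v = -16*19 = -304)
V(L) = L + sqrt(2)*L**(3/2) (V(L) = (L + 0) + L*sqrt(2*L) = L + L*(sqrt(2)*sqrt(L)) = L + sqrt(2)*L**(3/2))
V(13)*(v - 1035) = (13 + sqrt(2)*13**(3/2))*(-304 - 1035) = (13 + sqrt(2)*(13*sqrt(13)))*(-1339) = (13 + 13*sqrt(26))*(-1339) = -17407 - 17407*sqrt(26)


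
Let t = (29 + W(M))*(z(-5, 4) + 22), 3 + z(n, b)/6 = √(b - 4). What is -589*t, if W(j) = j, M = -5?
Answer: -56544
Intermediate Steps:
z(n, b) = -18 + 6*√(-4 + b) (z(n, b) = -18 + 6*√(b - 4) = -18 + 6*√(-4 + b))
t = 96 (t = (29 - 5)*((-18 + 6*√(-4 + 4)) + 22) = 24*((-18 + 6*√0) + 22) = 24*((-18 + 6*0) + 22) = 24*((-18 + 0) + 22) = 24*(-18 + 22) = 24*4 = 96)
-589*t = -589*96 = -56544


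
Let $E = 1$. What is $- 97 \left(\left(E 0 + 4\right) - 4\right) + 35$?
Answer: $35$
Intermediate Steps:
$- 97 \left(\left(E 0 + 4\right) - 4\right) + 35 = - 97 \left(\left(1 \cdot 0 + 4\right) - 4\right) + 35 = - 97 \left(\left(0 + 4\right) - 4\right) + 35 = - 97 \left(4 - 4\right) + 35 = \left(-97\right) 0 + 35 = 0 + 35 = 35$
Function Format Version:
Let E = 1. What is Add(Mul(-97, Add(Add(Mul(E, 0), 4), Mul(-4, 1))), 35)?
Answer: 35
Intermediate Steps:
Add(Mul(-97, Add(Add(Mul(E, 0), 4), Mul(-4, 1))), 35) = Add(Mul(-97, Add(Add(Mul(1, 0), 4), Mul(-4, 1))), 35) = Add(Mul(-97, Add(Add(0, 4), -4)), 35) = Add(Mul(-97, Add(4, -4)), 35) = Add(Mul(-97, 0), 35) = Add(0, 35) = 35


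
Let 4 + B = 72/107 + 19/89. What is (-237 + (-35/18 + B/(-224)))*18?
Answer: -4587076517/1066576 ≈ -4300.8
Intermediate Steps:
B = -29651/9523 (B = -4 + (72/107 + 19/89) = -4 + 8441/9523 = -29651/9523 ≈ -3.1136)
(-237 + (-35/18 + B/(-224)))*18 = (-237 + (-35/18 - 29651/9523/(-224)))*18 = (-237 + (-35*1/18 - 29651/9523*(-1/224)))*18 = (-237 + (-35/18 + 29651/2133152))*18 = (-237 - 37063301/19198368)*18 = -4587076517/19198368*18 = -4587076517/1066576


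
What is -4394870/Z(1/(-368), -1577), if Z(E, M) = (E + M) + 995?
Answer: 1617312160/214177 ≈ 7551.3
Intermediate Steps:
Z(E, M) = 995 + E + M
-4394870/Z(1/(-368), -1577) = -4394870/(995 + 1/(-368) - 1577) = -4394870/(995 - 1/368 - 1577) = -4394870/(-214177/368) = -4394870*(-368/214177) = 1617312160/214177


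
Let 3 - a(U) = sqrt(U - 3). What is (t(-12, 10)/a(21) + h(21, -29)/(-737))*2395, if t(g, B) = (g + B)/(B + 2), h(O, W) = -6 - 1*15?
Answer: 2670425/13266 + 2395*sqrt(2)/18 ≈ 389.47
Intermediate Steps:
h(O, W) = -21 (h(O, W) = -6 - 15 = -21)
t(g, B) = (B + g)/(2 + B)
a(U) = 3 - sqrt(-3 + U) (a(U) = 3 - sqrt(U - 3) = 3 - sqrt(-3 + U))
(t(-12, 10)/a(21) + h(21, -29)/(-737))*2395 = (((10 - 12)/(2 + 10))/(3 - sqrt(-3 + 21)) - 21/(-737))*2395 = ((-2/12)/(3 - sqrt(18)) - 21*(-1/737))*2395 = (((1/12)*(-2))/(3 - 3*sqrt(2)) + 21/737)*2395 = (-1/(6*(3 - 3*sqrt(2))) + 21/737)*2395 = (21/737 - 1/(6*(3 - 3*sqrt(2))))*2395 = 50295/737 - 2395/(6*(3 - 3*sqrt(2)))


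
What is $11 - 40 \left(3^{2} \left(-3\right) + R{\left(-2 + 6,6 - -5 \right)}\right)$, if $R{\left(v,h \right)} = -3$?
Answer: $1211$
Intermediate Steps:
$11 - 40 \left(3^{2} \left(-3\right) + R{\left(-2 + 6,6 - -5 \right)}\right) = 11 - 40 \left(3^{2} \left(-3\right) - 3\right) = 11 - 40 \left(9 \left(-3\right) - 3\right) = 11 - 40 \left(-27 - 3\right) = 11 - -1200 = 11 + 1200 = 1211$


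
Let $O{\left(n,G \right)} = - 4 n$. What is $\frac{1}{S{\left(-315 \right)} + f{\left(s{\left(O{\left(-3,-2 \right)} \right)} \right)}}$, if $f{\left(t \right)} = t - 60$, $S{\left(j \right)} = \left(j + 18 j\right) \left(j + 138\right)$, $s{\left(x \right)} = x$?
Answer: $\frac{1}{1059297} \approx 9.4402 \cdot 10^{-7}$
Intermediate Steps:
$S{\left(j \right)} = 19 j \left(138 + j\right)$
$f{\left(t \right)} = -60 + t$
$\frac{1}{S{\left(-315 \right)} + f{\left(s{\left(O{\left(-3,-2 \right)} \right)} \right)}} = \frac{1}{19 \left(-315\right) \left(138 - 315\right) - 48} = \frac{1}{19 \left(-315\right) \left(-177\right) + \left(-60 + 12\right)} = \frac{1}{1059345 - 48} = \frac{1}{1059297}$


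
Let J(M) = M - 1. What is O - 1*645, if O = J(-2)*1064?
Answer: -3837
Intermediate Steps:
J(M) = -1 + M
O = -3192 (O = (-1 - 2)*1064 = -3*1064 = -3192)
O - 1*645 = -3192 - 1*645 = -3192 - 645 = -3837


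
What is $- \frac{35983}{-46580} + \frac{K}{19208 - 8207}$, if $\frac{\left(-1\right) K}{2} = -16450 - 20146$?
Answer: $\frac{3805132343}{512426580} \approx 7.4257$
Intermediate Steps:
$K = 73192$ ($K = - 2 \left(-16450 - 20146\right) = \left(-2\right) \left(-36596\right) = 73192$)
$- \frac{35983}{-46580} + \frac{K}{19208 - 8207} = - \frac{35983}{-46580} + \frac{73192}{19208 - 8207} = \left(-35983\right) \left(- \frac{1}{46580}\right) + \frac{73192}{19208 - 8207} = \frac{35983}{46580} + \frac{73192}{11001} = \frac{3805132343}{512426580}$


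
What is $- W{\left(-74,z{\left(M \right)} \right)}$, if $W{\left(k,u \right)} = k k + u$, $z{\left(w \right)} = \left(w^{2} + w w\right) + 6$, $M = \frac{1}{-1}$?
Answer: $-5484$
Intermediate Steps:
$M = -1$
$z{\left(w \right)} = 6 + 2 w^{2}$ ($z{\left(w \right)} = \left(w^{2} + w^{2}\right) + 6 = 2 w^{2} + 6 = 6 + 2 w^{2}$)
$W{\left(k,u \right)} = u + k^{2}$ ($W{\left(k,u \right)} = k^{2} + u = u + k^{2}$)
$- W{\left(-74,z{\left(M \right)} \right)} = - (\left(6 + 2 \left(-1\right)^{2}\right) + \left(-74\right)^{2}) = - (\left(6 + 2 \cdot 1\right) + 5476) = - (\left(6 + 2\right) + 5476) = - (8 + 5476) = \left(-1\right) 5484 = -5484$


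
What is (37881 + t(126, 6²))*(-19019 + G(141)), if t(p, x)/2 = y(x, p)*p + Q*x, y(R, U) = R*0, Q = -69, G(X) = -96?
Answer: -629131995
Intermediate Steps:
y(R, U) = 0
t(p, x) = -138*x (t(p, x) = 2*(0*p - 69*x) = 2*(0 - 69*x) = 2*(-69*x) = -138*x)
(37881 + t(126, 6²))*(-19019 + G(141)) = (37881 - 138*6²)*(-19019 - 96) = (37881 - 138*36)*(-19115) = (37881 - 4968)*(-19115) = 32913*(-19115) = -629131995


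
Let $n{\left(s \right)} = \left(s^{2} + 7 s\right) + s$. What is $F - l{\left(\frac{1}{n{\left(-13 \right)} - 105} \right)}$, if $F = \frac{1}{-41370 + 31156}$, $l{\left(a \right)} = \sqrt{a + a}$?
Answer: $- \frac{1}{10214} - \frac{i \sqrt{5}}{10} \approx -9.7905 \cdot 10^{-5} - 0.22361 i$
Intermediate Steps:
$n{\left(s \right)} = s^{2} + 8 s$
$l{\left(a \right)} = \sqrt{2} \sqrt{a}$ ($l{\left(a \right)} = \sqrt{2 a} = \sqrt{2} \sqrt{a}$)
$F = - \frac{1}{10214}$ ($F = \frac{1}{-10214} = - \frac{1}{10214} \approx -9.7905 \cdot 10^{-5}$)
$F - l{\left(\frac{1}{n{\left(-13 \right)} - 105} \right)} = - \frac{1}{10214} - \sqrt{2} \sqrt{\frac{1}{- 13 \left(8 - 13\right) - 105}} = - \frac{1}{10214} - \sqrt{2} \sqrt{\frac{1}{\left(-13\right) \left(-5\right) - 105}} = - \frac{1}{10214} - \sqrt{2} \sqrt{\frac{1}{65 - 105}} = - \frac{1}{10214} - \sqrt{2} \sqrt{\frac{1}{-40}} = - \frac{1}{10214} - \sqrt{2} \sqrt{- \frac{1}{40}} = - \frac{1}{10214} - \sqrt{2} \frac{i \sqrt{10}}{20} = - \frac{1}{10214} - \frac{i \sqrt{5}}{10}$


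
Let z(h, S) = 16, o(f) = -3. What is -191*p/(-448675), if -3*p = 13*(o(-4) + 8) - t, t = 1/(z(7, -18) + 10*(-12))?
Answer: -1291351/139986600 ≈ -0.0092248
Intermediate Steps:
t = -1/104 (t = 1/(16 + 10*(-12)) = 1/(16 - 120) = 1/(-104) = -1/104 ≈ -0.0096154)
p = -6761/312 (p = -(13*(-3 + 8) - 1*(-1/104))/3 = -(13*5 + 1/104)/3 = -(65 + 1/104)/3 = -⅓*6761/104 = -6761/312 ≈ -21.670)
-191*p/(-448675) = -191*(-6761/312)/(-448675) = (1291351/312)*(-1/448675) = -1291351/139986600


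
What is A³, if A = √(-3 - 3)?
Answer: -6*I*√6 ≈ -14.697*I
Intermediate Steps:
A = I*√6 (A = √(-6) = I*√6 ≈ 2.4495*I)
A³ = (I*√6)³ = -6*I*√6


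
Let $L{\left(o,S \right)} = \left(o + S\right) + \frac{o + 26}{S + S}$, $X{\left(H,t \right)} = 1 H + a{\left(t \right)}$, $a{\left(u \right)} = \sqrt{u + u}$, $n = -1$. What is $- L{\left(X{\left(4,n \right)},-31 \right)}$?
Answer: $\frac{852}{31} - \frac{61 i \sqrt{2}}{62} \approx 27.484 - 1.3914 i$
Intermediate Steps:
$a{\left(u \right)} = \sqrt{2} \sqrt{u}$ ($a{\left(u \right)} = \sqrt{2 u} = \sqrt{2} \sqrt{u}$)
$X{\left(H,t \right)} = H + \sqrt{2} \sqrt{t}$ ($X{\left(H,t \right)} = 1 H + \sqrt{2} \sqrt{t} = H + \sqrt{2} \sqrt{t}$)
$L{\left(o,S \right)} = S + o + \frac{26 + o}{2 S}$ ($L{\left(o,S \right)} = \left(S + o\right) + \frac{26 + o}{2 S} = S + o + \frac{26 + o}{2 S}$)
$- L{\left(X{\left(4,n \right)},-31 \right)} = - \frac{13 + \frac{4 + \sqrt{2} \sqrt{-1}}{2} - 31 \left(-31 + \left(4 + \sqrt{2} \sqrt{-1}\right)\right)}{-31} = - \frac{\left(-1\right) \left(13 + \frac{4 + \sqrt{2} i}{2} - 31 \left(-31 + \left(4 + \sqrt{2} i\right)\right)\right)}{31} = - \frac{\left(-1\right) \left(13 + \frac{4 + i \sqrt{2}}{2} - 31 \left(-31 + \left(4 + i \sqrt{2}\right)\right)\right)}{31} = - \frac{\left(-1\right) \left(13 + \left(2 + \frac{i \sqrt{2}}{2}\right) - 31 \left(-27 + i \sqrt{2}\right)\right)}{31} = - \frac{\left(-1\right) \left(13 + \left(2 + \frac{i \sqrt{2}}{2}\right) + \left(837 - 31 i \sqrt{2}\right)\right)}{31} = - \frac{\left(-1\right) \left(852 - \frac{61 i \sqrt{2}}{2}\right)}{31} = - (- \frac{852}{31} + \frac{61 i \sqrt{2}}{62}) = \frac{852}{31} - \frac{61 i \sqrt{2}}{62}$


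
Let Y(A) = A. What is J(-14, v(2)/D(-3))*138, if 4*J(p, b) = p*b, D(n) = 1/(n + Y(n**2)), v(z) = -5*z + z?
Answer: 23184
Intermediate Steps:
v(z) = -4*z
D(n) = 1/(n + n**2)
J(p, b) = b*p/4 (J(p, b) = (p*b)/4 = (b*p)/4 = b*p/4)
J(-14, v(2)/D(-3))*138 = ((1/4)*((-4*2)/((1/((-3)*(1 - 3)))))*(-14))*138 = ((1/4)*(-8/((-1/3/(-2))))*(-14))*138 = ((1/4)*(-8/((-1/3*(-1/2))))*(-14))*138 = ((1/4)*(-8/1/6)*(-14))*138 = ((1/4)*(-8*6)*(-14))*138 = ((1/4)*(-48)*(-14))*138 = 168*138 = 23184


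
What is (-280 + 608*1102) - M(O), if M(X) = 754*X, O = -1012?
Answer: 1432784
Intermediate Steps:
(-280 + 608*1102) - M(O) = (-280 + 608*1102) - 754*(-1012) = (-280 + 670016) - 1*(-763048) = 669736 + 763048 = 1432784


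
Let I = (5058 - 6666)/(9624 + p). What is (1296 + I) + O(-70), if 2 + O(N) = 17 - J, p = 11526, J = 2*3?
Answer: 4599857/3525 ≈ 1304.9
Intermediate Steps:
J = 6
I = -268/3525 (I = (5058 - 6666)/(9624 + 11526) = -1608/21150 = -1608*1/21150 = -268/3525 ≈ -0.076028)
O(N) = 9 (O(N) = -2 + (17 - 1*6) = -2 + (17 - 6) = -2 + 11 = 9)
(1296 + I) + O(-70) = (1296 - 268/3525) + 9 = 4568132/3525 + 9 = 4599857/3525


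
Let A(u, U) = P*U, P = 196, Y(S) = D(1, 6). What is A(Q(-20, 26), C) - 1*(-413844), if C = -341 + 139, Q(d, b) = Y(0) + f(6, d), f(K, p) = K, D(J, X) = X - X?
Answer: 374252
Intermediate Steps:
D(J, X) = 0
Y(S) = 0
Q(d, b) = 6 (Q(d, b) = 0 + 6 = 6)
C = -202
A(u, U) = 196*U
A(Q(-20, 26), C) - 1*(-413844) = 196*(-202) - 1*(-413844) = -39592 + 413844 = 374252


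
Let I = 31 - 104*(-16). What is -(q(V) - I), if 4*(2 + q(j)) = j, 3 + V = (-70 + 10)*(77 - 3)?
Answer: 11231/4 ≈ 2807.8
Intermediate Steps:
V = -4443 (V = -3 + (-70 + 10)*(77 - 3) = -3 - 60*74 = -3 - 4440 = -4443)
q(j) = -2 + j/4
I = 1695 (I = 31 + 1664 = 1695)
-(q(V) - I) = -((-2 + (1/4)*(-4443)) - 1*1695) = -((-2 - 4443/4) - 1695) = -(-4451/4 - 1695) = -1*(-11231/4) = 11231/4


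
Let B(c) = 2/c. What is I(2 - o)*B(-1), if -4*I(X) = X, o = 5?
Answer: -3/2 ≈ -1.5000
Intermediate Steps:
I(X) = -X/4
I(2 - o)*B(-1) = (-(2 - 1*5)/4)*(2/(-1)) = (-(2 - 5)/4)*(2*(-1)) = -¼*(-3)*(-2) = (¾)*(-2) = -3/2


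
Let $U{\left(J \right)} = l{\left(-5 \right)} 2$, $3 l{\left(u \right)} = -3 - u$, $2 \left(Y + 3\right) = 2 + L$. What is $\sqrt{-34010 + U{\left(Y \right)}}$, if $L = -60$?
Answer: $\frac{i \sqrt{306078}}{3} \approx 184.41 i$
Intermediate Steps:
$Y = -32$ ($Y = -3 + \frac{2 - 60}{2} = -3 + \frac{1}{2} \left(-58\right) = -3 - 29 = -32$)
$l{\left(u \right)} = -1 - \frac{u}{3}$ ($l{\left(u \right)} = \frac{-3 - u}{3} = -1 - \frac{u}{3}$)
$U{\left(J \right)} = \frac{4}{3}$ ($U{\left(J \right)} = \left(-1 - - \frac{5}{3}\right) 2 = \left(-1 + \frac{5}{3}\right) 2 = \frac{2}{3} \cdot 2 = \frac{4}{3}$)
$\sqrt{-34010 + U{\left(Y \right)}} = \sqrt{-34010 + \frac{4}{3}} = \sqrt{- \frac{102026}{3}} = \frac{i \sqrt{306078}}{3}$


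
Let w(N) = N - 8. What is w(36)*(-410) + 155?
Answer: -11325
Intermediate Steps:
w(N) = -8 + N
w(36)*(-410) + 155 = (-8 + 36)*(-410) + 155 = 28*(-410) + 155 = -11480 + 155 = -11325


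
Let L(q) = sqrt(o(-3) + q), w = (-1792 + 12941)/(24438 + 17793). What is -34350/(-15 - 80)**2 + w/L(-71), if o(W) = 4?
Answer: -1374/361 - 11149*I*sqrt(67)/2829477 ≈ -3.8061 - 0.032253*I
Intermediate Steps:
w = 11149/42231 ≈ 0.26400
L(q) = sqrt(4 + q)
-34350/(-15 - 80)**2 + w/L(-71) = -34350/(-15 - 80)**2 + 11149/(42231*(sqrt(4 - 71))) = -34350/((-95)**2) + 11149/(42231*(sqrt(-67))) = -34350/9025 + 11149/(42231*((I*sqrt(67)))) = -34350*1/9025 + 11149*(-I*sqrt(67)/67)/42231 = -1374/361 - 11149*I*sqrt(67)/2829477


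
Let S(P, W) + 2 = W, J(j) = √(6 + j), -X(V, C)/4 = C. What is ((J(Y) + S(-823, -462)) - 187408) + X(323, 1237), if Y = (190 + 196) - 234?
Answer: -192820 + √158 ≈ -1.9281e+5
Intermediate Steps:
Y = 152 (Y = 386 - 234 = 152)
X(V, C) = -4*C
S(P, W) = -2 + W
((J(Y) + S(-823, -462)) - 187408) + X(323, 1237) = ((√(6 + 152) + (-2 - 462)) - 187408) - 4*1237 = ((√158 - 464) - 187408) - 4948 = ((-464 + √158) - 187408) - 4948 = (-187872 + √158) - 4948 = -192820 + √158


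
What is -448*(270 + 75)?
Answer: -154560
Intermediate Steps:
-448*(270 + 75) = -448*345 = -154560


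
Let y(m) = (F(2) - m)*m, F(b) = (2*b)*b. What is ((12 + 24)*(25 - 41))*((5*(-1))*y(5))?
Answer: 43200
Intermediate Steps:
F(b) = 2*b**2
y(m) = m*(8 - m) (y(m) = (2*2**2 - m)*m = (2*4 - m)*m = (8 - m)*m = m*(8 - m))
((12 + 24)*(25 - 41))*((5*(-1))*y(5)) = ((12 + 24)*(25 - 41))*((5*(-1))*(5*(8 - 1*5))) = (36*(-16))*(-25*(8 - 5)) = -(-2880)*5*3 = -(-2880)*15 = -576*(-75) = 43200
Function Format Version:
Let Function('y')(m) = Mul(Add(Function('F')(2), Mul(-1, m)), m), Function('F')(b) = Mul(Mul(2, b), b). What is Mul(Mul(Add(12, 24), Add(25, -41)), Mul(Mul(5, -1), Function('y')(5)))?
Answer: 43200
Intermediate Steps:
Function('F')(b) = Mul(2, Pow(b, 2))
Function('y')(m) = Mul(m, Add(8, Mul(-1, m))) (Function('y')(m) = Mul(Add(Mul(2, Pow(2, 2)), Mul(-1, m)), m) = Mul(Add(Mul(2, 4), Mul(-1, m)), m) = Mul(Add(8, Mul(-1, m)), m) = Mul(m, Add(8, Mul(-1, m))))
Mul(Mul(Add(12, 24), Add(25, -41)), Mul(Mul(5, -1), Function('y')(5))) = Mul(Mul(Add(12, 24), Add(25, -41)), Mul(Mul(5, -1), Mul(5, Add(8, Mul(-1, 5))))) = Mul(Mul(36, -16), Mul(-5, Mul(5, Add(8, -5)))) = Mul(-576, Mul(-5, Mul(5, 3))) = Mul(-576, Mul(-5, 15)) = Mul(-576, -75) = 43200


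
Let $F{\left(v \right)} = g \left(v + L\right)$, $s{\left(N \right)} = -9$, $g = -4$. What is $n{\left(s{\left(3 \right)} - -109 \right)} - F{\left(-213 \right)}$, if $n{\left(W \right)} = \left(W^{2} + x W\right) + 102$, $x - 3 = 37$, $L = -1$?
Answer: $13246$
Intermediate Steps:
$x = 40$ ($x = 3 + 37 = 40$)
$F{\left(v \right)} = 4 - 4 v$ ($F{\left(v \right)} = - 4 \left(v - 1\right) = - 4 \left(-1 + v\right) = 4 - 4 v$)
$n{\left(W \right)} = 102 + W^{2} + 40 W$ ($n{\left(W \right)} = \left(W^{2} + 40 W\right) + 102 = 102 + W^{2} + 40 W$)
$n{\left(s{\left(3 \right)} - -109 \right)} - F{\left(-213 \right)} = \left(102 + \left(-9 - -109\right)^{2} + 40 \left(-9 - -109\right)\right) - \left(4 - -852\right) = \left(102 + \left(-9 + 109\right)^{2} + 40 \left(-9 + 109\right)\right) - \left(4 + 852\right) = \left(102 + 100^{2} + 40 \cdot 100\right) - 856 = \left(102 + 10000 + 4000\right) - 856 = 14102 - 856 = 13246$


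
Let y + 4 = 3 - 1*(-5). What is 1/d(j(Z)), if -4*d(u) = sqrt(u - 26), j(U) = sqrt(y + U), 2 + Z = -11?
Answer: -4/sqrt(-26 + 3*I) ≈ -0.044885 + 0.78059*I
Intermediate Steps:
y = 4 (y = -4 + (3 - 1*(-5)) = -4 + (3 + 5) = -4 + 8 = 4)
Z = -13 (Z = -2 - 11 = -13)
j(U) = sqrt(4 + U)
d(u) = -sqrt(-26 + u)/4 (d(u) = -sqrt(u - 26)/4 = -sqrt(-26 + u)/4)
1/d(j(Z)) = 1/(-sqrt(-26 + sqrt(4 - 13))/4) = 1/(-sqrt(-26 + sqrt(-9))/4) = 1/(-sqrt(-26 + 3*I)/4) = -4/sqrt(-26 + 3*I)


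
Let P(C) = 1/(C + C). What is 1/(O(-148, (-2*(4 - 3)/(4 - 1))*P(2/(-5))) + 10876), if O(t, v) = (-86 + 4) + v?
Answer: 6/64769 ≈ 9.2637e-5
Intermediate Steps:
P(C) = 1/(2*C)
O(t, v) = -82 + v
1/(O(-148, (-2*(4 - 3)/(4 - 1))*P(2/(-5))) + 10876) = 1/((-82 + (-2*(4 - 3)/(4 - 1))*(1/(2*((2/(-5)))))) + 10876) = 1/((-82 + (-2/3)*(1/(2*((2*(-1/5)))))) + 10876) = 1/((-82 + (-2/3)*(1/(2*(-2/5)))) + 10876) = 1/((-82 + (-2*1/3)*((1/2)*(-5/2))) + 10876) = 1/((-82 - 2/3*(-5/4)) + 10876) = 1/((-82 + 5/6) + 10876) = 1/(-487/6 + 10876) = 1/(64769/6) = 6/64769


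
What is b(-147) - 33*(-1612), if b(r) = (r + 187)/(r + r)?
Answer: 7819792/147 ≈ 53196.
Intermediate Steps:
b(r) = (187 + r)/(2*r) (b(r) = (187 + r)/((2*r)) = (187 + r)*(1/(2*r)) = (187 + r)/(2*r))
b(-147) - 33*(-1612) = (1/2)*(187 - 147)/(-147) - 33*(-1612) = (1/2)*(-1/147)*40 + 53196 = -20/147 + 53196 = 7819792/147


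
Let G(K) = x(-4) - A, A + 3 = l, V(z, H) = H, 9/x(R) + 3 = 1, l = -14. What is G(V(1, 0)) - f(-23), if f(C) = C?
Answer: 71/2 ≈ 35.500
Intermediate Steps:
x(R) = -9/2 (x(R) = 9/(-3 + 1) = 9/(-2) = 9*(-½) = -9/2)
A = -17 (A = -3 - 14 = -17)
G(K) = 25/2 (G(K) = -9/2 - 1*(-17) = -9/2 + 17 = 25/2)
G(V(1, 0)) - f(-23) = 25/2 - 1*(-23) = 25/2 + 23 = 71/2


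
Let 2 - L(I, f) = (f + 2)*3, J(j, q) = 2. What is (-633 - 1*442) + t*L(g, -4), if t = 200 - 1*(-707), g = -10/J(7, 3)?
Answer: 6181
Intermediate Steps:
g = -5 (g = -10/2 = -10*½ = -5)
L(I, f) = -4 - 3*f (L(I, f) = 2 - (f + 2)*3 = 2 - (2 + f)*3 = 2 - (6 + 3*f) = 2 + (-6 - 3*f) = -4 - 3*f)
t = 907 (t = 200 + 707 = 907)
(-633 - 1*442) + t*L(g, -4) = (-633 - 1*442) + 907*(-4 - 3*(-4)) = (-633 - 442) + 907*(-4 + 12) = -1075 + 907*8 = -1075 + 7256 = 6181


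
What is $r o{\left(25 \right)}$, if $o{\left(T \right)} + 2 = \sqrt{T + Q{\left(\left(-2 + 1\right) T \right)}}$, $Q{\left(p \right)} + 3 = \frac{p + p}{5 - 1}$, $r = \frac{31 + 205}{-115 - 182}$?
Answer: $\frac{472}{297} - \frac{118 \sqrt{38}}{297} \approx -0.85994$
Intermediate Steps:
$r = - \frac{236}{297}$ ($r = \frac{236}{-297} = 236 \left(- \frac{1}{297}\right) = - \frac{236}{297} \approx -0.79461$)
$Q{\left(p \right)} = -3 + \frac{p}{2}$ ($Q{\left(p \right)} = -3 + \frac{p + p}{5 - 1} = -3 + \frac{2 p}{4} = -3 + 2 p \frac{1}{4} = -3 + \frac{p}{2}$)
$o{\left(T \right)} = -2 + \sqrt{-3 + \frac{T}{2}}$ ($o{\left(T \right)} = -2 + \sqrt{T + \left(-3 + \frac{\left(-2 + 1\right) T}{2}\right)} = -2 + \sqrt{T + \left(-3 + \frac{\left(-1\right) T}{2}\right)} = -2 + \sqrt{T - \left(3 + \frac{T}{2}\right)} = -2 + \sqrt{-3 + \frac{T}{2}}$)
$r o{\left(25 \right)} = - \frac{236 \left(-2 + \frac{\sqrt{-12 + 2 \cdot 25}}{2}\right)}{297} = - \frac{236 \left(-2 + \frac{\sqrt{-12 + 50}}{2}\right)}{297} = - \frac{236 \left(-2 + \frac{\sqrt{38}}{2}\right)}{297} = \frac{472}{297} - \frac{118 \sqrt{38}}{297}$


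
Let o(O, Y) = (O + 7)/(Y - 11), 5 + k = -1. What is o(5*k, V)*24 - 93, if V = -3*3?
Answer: -327/5 ≈ -65.400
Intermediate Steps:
V = -9
k = -6 (k = -5 - 1 = -6)
o(O, Y) = (7 + O)/(-11 + Y)
o(5*k, V)*24 - 93 = ((7 + 5*(-6))/(-11 - 9))*24 - 93 = ((7 - 30)/(-20))*24 - 93 = -1/20*(-23)*24 - 93 = (23/20)*24 - 93 = 138/5 - 93 = -327/5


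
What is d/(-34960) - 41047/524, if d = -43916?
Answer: -44124723/572470 ≈ -77.078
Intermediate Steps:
d/(-34960) - 41047/524 = -43916/(-34960) - 41047/524 = -43916*(-1/34960) - 41047*1/524 = 10979/8740 - 41047/524 = -44124723/572470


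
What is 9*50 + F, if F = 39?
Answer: 489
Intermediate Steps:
9*50 + F = 9*50 + 39 = 450 + 39 = 489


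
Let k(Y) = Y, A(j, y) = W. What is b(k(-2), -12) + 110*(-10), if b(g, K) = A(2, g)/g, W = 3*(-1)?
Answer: -2197/2 ≈ -1098.5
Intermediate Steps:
W = -3
A(j, y) = -3
b(g, K) = -3/g
b(k(-2), -12) + 110*(-10) = -3/(-2) + 110*(-10) = -3*(-½) - 1100 = 3/2 - 1100 = -2197/2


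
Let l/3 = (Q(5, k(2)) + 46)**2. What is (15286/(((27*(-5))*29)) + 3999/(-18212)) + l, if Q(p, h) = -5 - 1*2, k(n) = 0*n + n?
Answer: 386501503/84780 ≈ 4558.9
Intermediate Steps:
k(n) = n (k(n) = 0 + n = n)
Q(p, h) = -7 (Q(p, h) = -5 - 2 = -7)
l = 4563 (l = 3*(-7 + 46)**2 = 3*39**2 = 3*1521 = 4563)
(15286/(((27*(-5))*29)) + 3999/(-18212)) + l = (15286/(((27*(-5))*29)) + 3999/(-18212)) + 4563 = (15286/((-135*29)) + 3999*(-1/18212)) + 4563 = (15286/(-3915) - 3999/18212) + 4563 = (15286*(-1/3915) - 3999/18212) + 4563 = (-15286/3915 - 3999/18212) + 4563 = -349637/84780 + 4563 = 386501503/84780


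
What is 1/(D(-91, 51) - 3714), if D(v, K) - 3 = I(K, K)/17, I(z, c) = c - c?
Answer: -1/3711 ≈ -0.00026947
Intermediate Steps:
I(z, c) = 0
D(v, K) = 3 (D(v, K) = 3 + 0/17 = 3 + 0*(1/17) = 3 + 0 = 3)
1/(D(-91, 51) - 3714) = 1/(3 - 3714) = 1/(-3711) = -1/3711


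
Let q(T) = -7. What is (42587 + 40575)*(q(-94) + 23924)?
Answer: 1988985554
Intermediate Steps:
(42587 + 40575)*(q(-94) + 23924) = (42587 + 40575)*(-7 + 23924) = 83162*23917 = 1988985554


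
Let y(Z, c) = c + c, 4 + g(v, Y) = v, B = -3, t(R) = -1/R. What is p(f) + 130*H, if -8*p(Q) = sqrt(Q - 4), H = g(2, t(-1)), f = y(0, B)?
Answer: -260 - I*sqrt(10)/8 ≈ -260.0 - 0.39528*I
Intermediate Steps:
g(v, Y) = -4 + v
y(Z, c) = 2*c
f = -6 (f = 2*(-3) = -6)
H = -2 (H = -4 + 2 = -2)
p(Q) = -sqrt(-4 + Q)/8 (p(Q) = -sqrt(Q - 4)/8 = -sqrt(-4 + Q)/8)
p(f) + 130*H = -sqrt(-4 - 6)/8 + 130*(-2) = -I*sqrt(10)/8 - 260 = -260 - I*sqrt(10)/8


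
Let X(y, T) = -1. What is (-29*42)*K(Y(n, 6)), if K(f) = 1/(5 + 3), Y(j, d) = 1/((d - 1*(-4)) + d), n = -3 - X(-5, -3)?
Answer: -609/4 ≈ -152.25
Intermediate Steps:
n = -2 (n = -3 - 1*(-1) = -3 + 1 = -2)
Y(j, d) = 1/(4 + 2*d) (Y(j, d) = 1/((d + 4) + d) = 1/((4 + d) + d) = 1/(4 + 2*d))
K(f) = ⅛ (K(f) = 1/8 = ⅛)
(-29*42)*K(Y(n, 6)) = -29*42*(⅛) = -1218*⅛ = -609/4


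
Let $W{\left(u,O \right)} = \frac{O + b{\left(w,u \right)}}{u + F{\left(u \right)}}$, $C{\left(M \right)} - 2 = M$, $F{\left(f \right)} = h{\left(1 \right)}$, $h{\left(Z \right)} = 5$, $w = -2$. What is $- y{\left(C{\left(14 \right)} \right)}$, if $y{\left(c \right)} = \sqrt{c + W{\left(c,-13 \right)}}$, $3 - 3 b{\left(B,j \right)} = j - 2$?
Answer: $- \frac{\sqrt{6706}}{21} \approx -3.8995$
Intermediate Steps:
$b{\left(B,j \right)} = \frac{5}{3} - \frac{j}{3}$ ($b{\left(B,j \right)} = 1 - \frac{j - 2}{3} = 1 - \frac{-2 + j}{3} = 1 - \left(- \frac{2}{3} + \frac{j}{3}\right) = \frac{5}{3} - \frac{j}{3}$)
$F{\left(f \right)} = 5$
$C{\left(M \right)} = 2 + M$
$W{\left(u,O \right)} = \frac{\frac{5}{3} + O - \frac{u}{3}}{5 + u}$ ($W{\left(u,O \right)} = \frac{O - \left(- \frac{5}{3} + \frac{u}{3}\right)}{u + 5} = \frac{\frac{5}{3} + O - \frac{u}{3}}{5 + u}$)
$y{\left(c \right)} = \sqrt{c + \frac{-34 - c}{3 \left(5 + c\right)}}$ ($y{\left(c \right)} = \sqrt{c + \frac{5 - c + 3 \left(-13\right)}{3 \left(5 + c\right)}} = \sqrt{c + \frac{5 - c - 39}{3 \left(5 + c\right)}} = \sqrt{c + \frac{-34 - c}{3 \left(5 + c\right)}}$)
$- y{\left(C{\left(14 \right)} \right)} = - \frac{\sqrt{3} \sqrt{\frac{-34 - \left(2 + 14\right) + 3 \left(2 + 14\right) \left(5 + \left(2 + 14\right)\right)}{5 + \left(2 + 14\right)}}}{3} = - \frac{\sqrt{3} \sqrt{\frac{-34 - 16 + 3 \cdot 16 \left(5 + 16\right)}{5 + 16}}}{3} = - \frac{\sqrt{3} \sqrt{\frac{-34 - 16 + 3 \cdot 16 \cdot 21}{21}}}{3} = - \frac{\sqrt{3} \sqrt{\frac{-34 - 16 + 1008}{21}}}{3} = - \frac{\sqrt{3} \sqrt{\frac{1}{21} \cdot 958}}{3} = - \frac{\sqrt{3} \sqrt{\frac{958}{21}}}{3} = - \frac{\sqrt{3} \frac{\sqrt{20118}}{21}}{3} = - \frac{\sqrt{6706}}{21}$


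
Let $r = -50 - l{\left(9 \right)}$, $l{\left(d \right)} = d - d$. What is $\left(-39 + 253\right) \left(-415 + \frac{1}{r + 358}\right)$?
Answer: $- \frac{13676633}{154} \approx -88809.0$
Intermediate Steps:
$l{\left(d \right)} = 0$
$r = -50$ ($r = -50 - 0 = -50 + 0 = -50$)
$\left(-39 + 253\right) \left(-415 + \frac{1}{r + 358}\right) = \left(-39 + 253\right) \left(-415 + \frac{1}{-50 + 358}\right) = 214 \left(-415 + \frac{1}{308}\right) = 214 \left(- \frac{127819}{308}\right) = - \frac{13676633}{154}$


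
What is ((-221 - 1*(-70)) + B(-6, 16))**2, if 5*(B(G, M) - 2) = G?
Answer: 564001/25 ≈ 22560.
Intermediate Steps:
B(G, M) = 2 + G/5
((-221 - 1*(-70)) + B(-6, 16))**2 = ((-221 - 1*(-70)) + (2 + (1/5)*(-6)))**2 = ((-221 + 70) + (2 - 6/5))**2 = (-151 + 4/5)**2 = (-751/5)**2 = 564001/25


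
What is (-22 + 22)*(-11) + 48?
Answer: 48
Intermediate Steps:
(-22 + 22)*(-11) + 48 = 0*(-11) + 48 = 0 + 48 = 48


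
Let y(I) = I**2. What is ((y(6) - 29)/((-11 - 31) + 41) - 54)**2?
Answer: 3721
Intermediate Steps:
((y(6) - 29)/((-11 - 31) + 41) - 54)**2 = ((6**2 - 29)/((-11 - 31) + 41) - 54)**2 = ((36 - 29)/(-42 + 41) - 54)**2 = (7/(-1) - 54)**2 = (7*(-1) - 54)**2 = (-7 - 54)**2 = (-61)**2 = 3721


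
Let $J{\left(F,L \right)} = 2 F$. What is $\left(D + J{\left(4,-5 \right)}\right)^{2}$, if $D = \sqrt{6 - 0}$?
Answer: $\left(8 + \sqrt{6}\right)^{2} \approx 109.19$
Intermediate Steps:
$D = \sqrt{6}$ ($D = \sqrt{6 + 0} = \sqrt{6} \approx 2.4495$)
$\left(D + J{\left(4,-5 \right)}\right)^{2} = \left(\sqrt{6} + 2 \cdot 4\right)^{2} = \left(\sqrt{6} + 8\right)^{2} = \left(8 + \sqrt{6}\right)^{2}$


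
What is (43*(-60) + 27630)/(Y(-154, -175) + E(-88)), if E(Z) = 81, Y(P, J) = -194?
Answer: -25050/113 ≈ -221.68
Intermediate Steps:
(43*(-60) + 27630)/(Y(-154, -175) + E(-88)) = (43*(-60) + 27630)/(-194 + 81) = (-2580 + 27630)/(-113) = 25050*(-1/113) = -25050/113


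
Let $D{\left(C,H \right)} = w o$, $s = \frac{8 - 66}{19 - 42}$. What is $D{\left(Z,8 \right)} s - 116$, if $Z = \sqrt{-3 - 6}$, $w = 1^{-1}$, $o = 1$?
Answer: $- \frac{2610}{23} \approx -113.48$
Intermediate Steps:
$w = 1$
$Z = 3 i$ ($Z = \sqrt{-9} = 3 i \approx 3.0 i$)
$s = \frac{58}{23}$ ($s = - \frac{58}{-23} = \left(-58\right) \left(- \frac{1}{23}\right) = \frac{58}{23} \approx 2.5217$)
$D{\left(C,H \right)} = 1$ ($D{\left(C,H \right)} = 1 \cdot 1 = 1$)
$D{\left(Z,8 \right)} s - 116 = 1 \cdot \frac{58}{23} - 116 = \frac{58}{23} - 116 = - \frac{2610}{23}$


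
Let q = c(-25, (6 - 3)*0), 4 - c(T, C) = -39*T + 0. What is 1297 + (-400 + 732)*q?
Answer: -321075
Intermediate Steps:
c(T, C) = 4 + 39*T (c(T, C) = 4 - (-39*T + 0) = 4 - (-39)*T = 4 + 39*T)
q = -971 (q = 4 + 39*(-25) = 4 - 975 = -971)
1297 + (-400 + 732)*q = 1297 + (-400 + 732)*(-971) = 1297 + 332*(-971) = 1297 - 322372 = -321075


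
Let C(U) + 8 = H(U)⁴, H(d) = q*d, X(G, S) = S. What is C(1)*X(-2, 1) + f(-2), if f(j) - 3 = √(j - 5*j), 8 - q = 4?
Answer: 251 + 2*√2 ≈ 253.83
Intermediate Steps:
q = 4 (q = 8 - 1*4 = 8 - 4 = 4)
H(d) = 4*d
f(j) = 3 + 2*√(-j) (f(j) = 3 + √(j - 5*j) = 3 + √(-4*j) = 3 + 2*√(-j))
C(U) = -8 + 256*U⁴ (C(U) = -8 + (4*U)⁴ = -8 + 256*U⁴)
C(1)*X(-2, 1) + f(-2) = (-8 + 256*1⁴)*1 + (3 + 2*√(-1*(-2))) = (-8 + 256*1)*1 + (3 + 2*√2) = (-8 + 256)*1 + (3 + 2*√2) = 248*1 + (3 + 2*√2) = 248 + (3 + 2*√2) = 251 + 2*√2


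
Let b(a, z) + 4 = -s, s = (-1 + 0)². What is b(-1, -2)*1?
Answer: -5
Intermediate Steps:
s = 1 (s = (-1)² = 1)
b(a, z) = -5 (b(a, z) = -4 - 1*1 = -4 - 1 = -5)
b(-1, -2)*1 = -5*1 = -5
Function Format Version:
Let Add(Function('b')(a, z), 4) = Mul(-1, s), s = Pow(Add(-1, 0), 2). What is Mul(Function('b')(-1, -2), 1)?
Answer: -5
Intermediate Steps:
s = 1 (s = Pow(-1, 2) = 1)
Function('b')(a, z) = -5 (Function('b')(a, z) = Add(-4, Mul(-1, 1)) = Add(-4, -1) = -5)
Mul(Function('b')(-1, -2), 1) = Mul(-5, 1) = -5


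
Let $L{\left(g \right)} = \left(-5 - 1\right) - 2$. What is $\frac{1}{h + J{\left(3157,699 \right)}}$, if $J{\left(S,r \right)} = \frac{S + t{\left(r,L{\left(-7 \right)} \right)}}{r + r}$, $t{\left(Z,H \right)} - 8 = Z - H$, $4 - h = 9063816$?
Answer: $- \frac{699}{6335602652} \approx -1.1033 \cdot 10^{-7}$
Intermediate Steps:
$h = -9063812$ ($h = 4 - 9063816 = -9063812$)
$L{\left(g \right)} = -8$ ($L{\left(g \right)} = -6 - 2 = -8$)
$t{\left(Z,H \right)} = 8 + Z - H$ ($t{\left(Z,H \right)} = 8 - \left(H - Z\right) = 8 + Z - H$)
$J{\left(S,r \right)} = \frac{16 + S + r}{2 r}$ ($J{\left(S,r \right)} = \frac{S + \left(8 + r - -8\right)}{r + r} = \frac{S + \left(8 + r + 8\right)}{2 r} = \left(S + \left(16 + r\right)\right) \frac{1}{2 r} = \left(16 + S + r\right) \frac{1}{2 r} = \frac{16 + S + r}{2 r}$)
$\frac{1}{h + J{\left(3157,699 \right)}} = \frac{1}{-9063812 + \frac{16 + 3157 + 699}{2 \cdot 699}} = \frac{1}{-9063812 + \frac{1}{2} \cdot \frac{1}{699} \cdot 3872} = \frac{1}{-9063812 + \frac{1936}{699}} = \frac{1}{- \frac{6335602652}{699}} = - \frac{699}{6335602652}$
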